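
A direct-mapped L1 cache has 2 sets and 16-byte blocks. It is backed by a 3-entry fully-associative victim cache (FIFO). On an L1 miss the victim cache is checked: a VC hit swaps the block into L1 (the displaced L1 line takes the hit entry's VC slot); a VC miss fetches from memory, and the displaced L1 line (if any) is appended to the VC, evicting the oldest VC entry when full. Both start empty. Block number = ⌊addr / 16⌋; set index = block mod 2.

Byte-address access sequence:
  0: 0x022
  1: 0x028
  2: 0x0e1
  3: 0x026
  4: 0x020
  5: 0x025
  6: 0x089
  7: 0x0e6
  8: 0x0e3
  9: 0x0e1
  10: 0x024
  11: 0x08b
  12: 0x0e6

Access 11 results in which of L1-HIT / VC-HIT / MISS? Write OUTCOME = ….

0: 0x22 (blk 2, set 0) → MISS  vc=[]
1: 0x28 (blk 2, set 0) → L1-HIT  vc=[]
2: 0xe1 (blk 14, set 0) → MISS  vc=[2]
3: 0x26 (blk 2, set 0) → VC-HIT  vc=[14]
4: 0x20 (blk 2, set 0) → L1-HIT  vc=[14]
5: 0x25 (blk 2, set 0) → L1-HIT  vc=[14]
6: 0x89 (blk 8, set 0) → MISS  vc=[14, 2]
7: 0xe6 (blk 14, set 0) → VC-HIT  vc=[8, 2]
8: 0xe3 (blk 14, set 0) → L1-HIT  vc=[8, 2]
9: 0xe1 (blk 14, set 0) → L1-HIT  vc=[8, 2]
10: 0x24 (blk 2, set 0) → VC-HIT  vc=[8, 14]
11: 0x8b (blk 8, set 0) → VC-HIT  vc=[2, 14]
12: 0xe6 (blk 14, set 0) → VC-HIT  vc=[2, 8]

OUTCOME = VC-HIT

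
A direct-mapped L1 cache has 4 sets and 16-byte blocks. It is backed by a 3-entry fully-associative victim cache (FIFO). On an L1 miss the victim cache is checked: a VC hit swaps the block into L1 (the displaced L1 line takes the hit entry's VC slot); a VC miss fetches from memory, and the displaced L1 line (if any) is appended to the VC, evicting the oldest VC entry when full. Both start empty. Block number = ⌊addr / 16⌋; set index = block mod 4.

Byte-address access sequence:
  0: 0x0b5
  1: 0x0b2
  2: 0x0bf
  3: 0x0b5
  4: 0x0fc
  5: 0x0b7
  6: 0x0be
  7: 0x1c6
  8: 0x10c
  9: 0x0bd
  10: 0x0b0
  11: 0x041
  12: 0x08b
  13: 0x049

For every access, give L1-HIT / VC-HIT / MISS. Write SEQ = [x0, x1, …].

0: 0xb5 (blk 11, set 3) → MISS  vc=[]
1: 0xb2 (blk 11, set 3) → L1-HIT  vc=[]
2: 0xbf (blk 11, set 3) → L1-HIT  vc=[]
3: 0xb5 (blk 11, set 3) → L1-HIT  vc=[]
4: 0xfc (blk 15, set 3) → MISS  vc=[11]
5: 0xb7 (blk 11, set 3) → VC-HIT  vc=[15]
6: 0xbe (blk 11, set 3) → L1-HIT  vc=[15]
7: 0x1c6 (blk 28, set 0) → MISS  vc=[15]
8: 0x10c (blk 16, set 0) → MISS  vc=[15, 28]
9: 0xbd (blk 11, set 3) → L1-HIT  vc=[15, 28]
10: 0xb0 (blk 11, set 3) → L1-HIT  vc=[15, 28]
11: 0x41 (blk 4, set 0) → MISS  vc=[15, 28, 16]
12: 0x8b (blk 8, set 0) → MISS  vc=[28, 16, 4]
13: 0x49 (blk 4, set 0) → VC-HIT  vc=[28, 16, 8]

SEQ = [MISS, L1-HIT, L1-HIT, L1-HIT, MISS, VC-HIT, L1-HIT, MISS, MISS, L1-HIT, L1-HIT, MISS, MISS, VC-HIT]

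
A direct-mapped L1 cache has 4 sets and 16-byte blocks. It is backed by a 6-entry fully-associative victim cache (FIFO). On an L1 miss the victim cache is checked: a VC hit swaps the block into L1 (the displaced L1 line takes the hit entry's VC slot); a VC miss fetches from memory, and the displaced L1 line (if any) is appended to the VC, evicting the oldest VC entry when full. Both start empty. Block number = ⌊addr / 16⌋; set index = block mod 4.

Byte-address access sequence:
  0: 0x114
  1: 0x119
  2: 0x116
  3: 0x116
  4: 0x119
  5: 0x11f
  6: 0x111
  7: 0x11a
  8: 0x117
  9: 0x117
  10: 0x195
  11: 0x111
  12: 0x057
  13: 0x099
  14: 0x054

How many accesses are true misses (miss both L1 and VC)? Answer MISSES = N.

#0 0x114→b17/s1 MISS; vc=[]
#1 0x119→b17/s1 L1-HIT; vc=[]
#2 0x116→b17/s1 L1-HIT; vc=[]
#3 0x116→b17/s1 L1-HIT; vc=[]
#4 0x119→b17/s1 L1-HIT; vc=[]
#5 0x11f→b17/s1 L1-HIT; vc=[]
#6 0x111→b17/s1 L1-HIT; vc=[]
#7 0x11a→b17/s1 L1-HIT; vc=[]
#8 0x117→b17/s1 L1-HIT; vc=[]
#9 0x117→b17/s1 L1-HIT; vc=[]
#10 0x195→b25/s1 MISS; vc=[17]
#11 0x111→b17/s1 VC-HIT; vc=[25]
#12 0x57→b5/s1 MISS; vc=[25,17]
#13 0x99→b9/s1 MISS; vc=[25,17,5]
#14 0x54→b5/s1 VC-HIT; vc=[25,17,9]

MISSES = 4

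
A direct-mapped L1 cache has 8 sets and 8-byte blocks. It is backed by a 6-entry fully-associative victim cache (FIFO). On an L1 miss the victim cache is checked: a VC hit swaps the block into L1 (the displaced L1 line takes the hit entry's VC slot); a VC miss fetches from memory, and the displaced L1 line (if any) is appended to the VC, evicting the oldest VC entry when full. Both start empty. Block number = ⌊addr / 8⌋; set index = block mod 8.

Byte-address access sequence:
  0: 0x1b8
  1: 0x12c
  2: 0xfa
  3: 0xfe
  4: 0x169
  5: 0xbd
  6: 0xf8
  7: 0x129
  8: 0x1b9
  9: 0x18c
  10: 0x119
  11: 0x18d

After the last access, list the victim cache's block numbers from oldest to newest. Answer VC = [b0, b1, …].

VC = [31, 45, 23]

#0 0x1b8→b55/s7 MISS; vc=[]
#1 0x12c→b37/s5 MISS; vc=[]
#2 0xfa→b31/s7 MISS; vc=[55]
#3 0xfe→b31/s7 L1-HIT; vc=[55]
#4 0x169→b45/s5 MISS; vc=[55,37]
#5 0xbd→b23/s7 MISS; vc=[55,37,31]
#6 0xf8→b31/s7 VC-HIT; vc=[55,37,23]
#7 0x129→b37/s5 VC-HIT; vc=[55,45,23]
#8 0x1b9→b55/s7 VC-HIT; vc=[31,45,23]
#9 0x18c→b49/s1 MISS; vc=[31,45,23]
#10 0x119→b35/s3 MISS; vc=[31,45,23]
#11 0x18d→b49/s1 L1-HIT; vc=[31,45,23]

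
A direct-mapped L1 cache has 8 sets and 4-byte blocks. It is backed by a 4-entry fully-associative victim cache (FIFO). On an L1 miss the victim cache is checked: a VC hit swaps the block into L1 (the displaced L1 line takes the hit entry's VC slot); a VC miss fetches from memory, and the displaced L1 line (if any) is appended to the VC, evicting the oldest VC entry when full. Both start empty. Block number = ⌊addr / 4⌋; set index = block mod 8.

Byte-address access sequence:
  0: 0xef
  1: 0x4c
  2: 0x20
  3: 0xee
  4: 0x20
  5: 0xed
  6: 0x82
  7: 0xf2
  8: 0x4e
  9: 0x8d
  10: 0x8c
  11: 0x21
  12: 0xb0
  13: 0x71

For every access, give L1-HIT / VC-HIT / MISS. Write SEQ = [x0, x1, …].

SEQ = [MISS, MISS, MISS, VC-HIT, L1-HIT, L1-HIT, MISS, MISS, VC-HIT, MISS, L1-HIT, VC-HIT, MISS, MISS]

#0 0xef→b59/s3 MISS; vc=[]
#1 0x4c→b19/s3 MISS; vc=[59]
#2 0x20→b8/s0 MISS; vc=[59]
#3 0xee→b59/s3 VC-HIT; vc=[19]
#4 0x20→b8/s0 L1-HIT; vc=[19]
#5 0xed→b59/s3 L1-HIT; vc=[19]
#6 0x82→b32/s0 MISS; vc=[19,8]
#7 0xf2→b60/s4 MISS; vc=[19,8]
#8 0x4e→b19/s3 VC-HIT; vc=[59,8]
#9 0x8d→b35/s3 MISS; vc=[59,8,19]
#10 0x8c→b35/s3 L1-HIT; vc=[59,8,19]
#11 0x21→b8/s0 VC-HIT; vc=[59,32,19]
#12 0xb0→b44/s4 MISS; vc=[59,32,19,60]
#13 0x71→b28/s4 MISS; vc=[32,19,60,44]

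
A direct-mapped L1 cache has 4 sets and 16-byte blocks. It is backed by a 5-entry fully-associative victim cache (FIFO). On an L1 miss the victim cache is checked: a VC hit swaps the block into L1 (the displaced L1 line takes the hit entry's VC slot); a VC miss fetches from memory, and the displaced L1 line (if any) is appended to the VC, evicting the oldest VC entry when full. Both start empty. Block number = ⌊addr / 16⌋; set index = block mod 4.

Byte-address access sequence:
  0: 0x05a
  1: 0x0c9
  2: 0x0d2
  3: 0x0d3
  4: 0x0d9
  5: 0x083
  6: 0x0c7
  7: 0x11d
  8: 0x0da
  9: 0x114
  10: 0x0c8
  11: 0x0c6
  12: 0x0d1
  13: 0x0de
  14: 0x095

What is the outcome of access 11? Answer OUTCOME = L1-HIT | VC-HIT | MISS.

OUTCOME = L1-HIT

0: 0x5a (blk 5, set 1) → MISS  vc=[]
1: 0xc9 (blk 12, set 0) → MISS  vc=[]
2: 0xd2 (blk 13, set 1) → MISS  vc=[5]
3: 0xd3 (blk 13, set 1) → L1-HIT  vc=[5]
4: 0xd9 (blk 13, set 1) → L1-HIT  vc=[5]
5: 0x83 (blk 8, set 0) → MISS  vc=[5, 12]
6: 0xc7 (blk 12, set 0) → VC-HIT  vc=[5, 8]
7: 0x11d (blk 17, set 1) → MISS  vc=[5, 8, 13]
8: 0xda (blk 13, set 1) → VC-HIT  vc=[5, 8, 17]
9: 0x114 (blk 17, set 1) → VC-HIT  vc=[5, 8, 13]
10: 0xc8 (blk 12, set 0) → L1-HIT  vc=[5, 8, 13]
11: 0xc6 (blk 12, set 0) → L1-HIT  vc=[5, 8, 13]
12: 0xd1 (blk 13, set 1) → VC-HIT  vc=[5, 8, 17]
13: 0xde (blk 13, set 1) → L1-HIT  vc=[5, 8, 17]
14: 0x95 (blk 9, set 1) → MISS  vc=[5, 8, 17, 13]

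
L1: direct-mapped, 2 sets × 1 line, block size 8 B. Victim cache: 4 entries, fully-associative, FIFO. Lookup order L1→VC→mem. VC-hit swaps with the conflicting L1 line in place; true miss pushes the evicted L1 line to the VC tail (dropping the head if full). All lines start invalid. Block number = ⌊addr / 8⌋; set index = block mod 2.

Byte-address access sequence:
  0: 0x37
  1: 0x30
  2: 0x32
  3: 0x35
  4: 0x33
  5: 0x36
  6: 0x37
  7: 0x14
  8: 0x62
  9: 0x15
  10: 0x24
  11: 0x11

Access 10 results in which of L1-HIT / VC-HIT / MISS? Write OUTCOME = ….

OUTCOME = MISS

#0 0x37→b6/s0 MISS; vc=[]
#1 0x30→b6/s0 L1-HIT; vc=[]
#2 0x32→b6/s0 L1-HIT; vc=[]
#3 0x35→b6/s0 L1-HIT; vc=[]
#4 0x33→b6/s0 L1-HIT; vc=[]
#5 0x36→b6/s0 L1-HIT; vc=[]
#6 0x37→b6/s0 L1-HIT; vc=[]
#7 0x14→b2/s0 MISS; vc=[6]
#8 0x62→b12/s0 MISS; vc=[6,2]
#9 0x15→b2/s0 VC-HIT; vc=[6,12]
#10 0x24→b4/s0 MISS; vc=[6,12,2]
#11 0x11→b2/s0 VC-HIT; vc=[6,12,4]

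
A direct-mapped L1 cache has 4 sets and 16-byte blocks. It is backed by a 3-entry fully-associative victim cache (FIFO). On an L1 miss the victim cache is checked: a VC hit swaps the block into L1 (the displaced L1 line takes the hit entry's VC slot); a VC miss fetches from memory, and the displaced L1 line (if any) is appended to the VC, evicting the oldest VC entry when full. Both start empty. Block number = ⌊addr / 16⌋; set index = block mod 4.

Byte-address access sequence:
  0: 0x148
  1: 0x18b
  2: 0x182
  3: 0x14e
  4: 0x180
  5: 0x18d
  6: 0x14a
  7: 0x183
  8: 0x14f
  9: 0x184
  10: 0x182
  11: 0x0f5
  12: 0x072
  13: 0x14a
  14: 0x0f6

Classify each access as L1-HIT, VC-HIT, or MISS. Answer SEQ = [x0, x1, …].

0: 0x148 (blk 20, set 0) → MISS  vc=[]
1: 0x18b (blk 24, set 0) → MISS  vc=[20]
2: 0x182 (blk 24, set 0) → L1-HIT  vc=[20]
3: 0x14e (blk 20, set 0) → VC-HIT  vc=[24]
4: 0x180 (blk 24, set 0) → VC-HIT  vc=[20]
5: 0x18d (blk 24, set 0) → L1-HIT  vc=[20]
6: 0x14a (blk 20, set 0) → VC-HIT  vc=[24]
7: 0x183 (blk 24, set 0) → VC-HIT  vc=[20]
8: 0x14f (blk 20, set 0) → VC-HIT  vc=[24]
9: 0x184 (blk 24, set 0) → VC-HIT  vc=[20]
10: 0x182 (blk 24, set 0) → L1-HIT  vc=[20]
11: 0xf5 (blk 15, set 3) → MISS  vc=[20]
12: 0x72 (blk 7, set 3) → MISS  vc=[20, 15]
13: 0x14a (blk 20, set 0) → VC-HIT  vc=[24, 15]
14: 0xf6 (blk 15, set 3) → VC-HIT  vc=[24, 7]

SEQ = [MISS, MISS, L1-HIT, VC-HIT, VC-HIT, L1-HIT, VC-HIT, VC-HIT, VC-HIT, VC-HIT, L1-HIT, MISS, MISS, VC-HIT, VC-HIT]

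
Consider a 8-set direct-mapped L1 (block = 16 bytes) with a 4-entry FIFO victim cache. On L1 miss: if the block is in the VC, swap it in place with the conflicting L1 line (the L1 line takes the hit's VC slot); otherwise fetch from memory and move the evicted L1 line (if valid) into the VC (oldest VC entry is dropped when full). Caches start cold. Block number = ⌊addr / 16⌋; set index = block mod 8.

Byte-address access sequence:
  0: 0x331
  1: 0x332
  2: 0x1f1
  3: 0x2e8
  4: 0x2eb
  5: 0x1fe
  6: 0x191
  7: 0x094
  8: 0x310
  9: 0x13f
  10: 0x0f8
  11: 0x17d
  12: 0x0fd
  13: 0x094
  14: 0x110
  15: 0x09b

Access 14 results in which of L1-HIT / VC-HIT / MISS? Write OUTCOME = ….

OUTCOME = MISS

#0 0x331→b51/s3 MISS; vc=[]
#1 0x332→b51/s3 L1-HIT; vc=[]
#2 0x1f1→b31/s7 MISS; vc=[]
#3 0x2e8→b46/s6 MISS; vc=[]
#4 0x2eb→b46/s6 L1-HIT; vc=[]
#5 0x1fe→b31/s7 L1-HIT; vc=[]
#6 0x191→b25/s1 MISS; vc=[]
#7 0x94→b9/s1 MISS; vc=[25]
#8 0x310→b49/s1 MISS; vc=[25,9]
#9 0x13f→b19/s3 MISS; vc=[25,9,51]
#10 0xf8→b15/s7 MISS; vc=[25,9,51,31]
#11 0x17d→b23/s7 MISS; vc=[9,51,31,15]
#12 0xfd→b15/s7 VC-HIT; vc=[9,51,31,23]
#13 0x94→b9/s1 VC-HIT; vc=[49,51,31,23]
#14 0x110→b17/s1 MISS; vc=[51,31,23,9]
#15 0x9b→b9/s1 VC-HIT; vc=[51,31,23,17]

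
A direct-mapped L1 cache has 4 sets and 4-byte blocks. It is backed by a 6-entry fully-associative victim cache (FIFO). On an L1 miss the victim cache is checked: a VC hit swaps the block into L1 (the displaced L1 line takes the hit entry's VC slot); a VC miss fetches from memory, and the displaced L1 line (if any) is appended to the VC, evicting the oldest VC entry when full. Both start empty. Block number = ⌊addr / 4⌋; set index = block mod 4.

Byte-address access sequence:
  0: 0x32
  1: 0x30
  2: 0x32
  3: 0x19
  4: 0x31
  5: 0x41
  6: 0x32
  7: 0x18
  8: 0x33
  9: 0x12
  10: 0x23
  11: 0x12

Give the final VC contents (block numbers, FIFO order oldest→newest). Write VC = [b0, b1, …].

0: 0x32 (blk 12, set 0) → MISS  vc=[]
1: 0x30 (blk 12, set 0) → L1-HIT  vc=[]
2: 0x32 (blk 12, set 0) → L1-HIT  vc=[]
3: 0x19 (blk 6, set 2) → MISS  vc=[]
4: 0x31 (blk 12, set 0) → L1-HIT  vc=[]
5: 0x41 (blk 16, set 0) → MISS  vc=[12]
6: 0x32 (blk 12, set 0) → VC-HIT  vc=[16]
7: 0x18 (blk 6, set 2) → L1-HIT  vc=[16]
8: 0x33 (blk 12, set 0) → L1-HIT  vc=[16]
9: 0x12 (blk 4, set 0) → MISS  vc=[16, 12]
10: 0x23 (blk 8, set 0) → MISS  vc=[16, 12, 4]
11: 0x12 (blk 4, set 0) → VC-HIT  vc=[16, 12, 8]

VC = [16, 12, 8]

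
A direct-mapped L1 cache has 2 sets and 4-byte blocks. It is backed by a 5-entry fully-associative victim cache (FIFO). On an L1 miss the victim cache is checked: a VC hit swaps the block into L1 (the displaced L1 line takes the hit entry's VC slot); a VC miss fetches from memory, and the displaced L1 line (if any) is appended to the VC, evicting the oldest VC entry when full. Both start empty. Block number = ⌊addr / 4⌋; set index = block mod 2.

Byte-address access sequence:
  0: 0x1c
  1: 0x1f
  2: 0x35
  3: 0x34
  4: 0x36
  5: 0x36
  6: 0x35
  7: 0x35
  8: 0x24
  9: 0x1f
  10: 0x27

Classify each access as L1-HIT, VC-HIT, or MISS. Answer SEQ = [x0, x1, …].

SEQ = [MISS, L1-HIT, MISS, L1-HIT, L1-HIT, L1-HIT, L1-HIT, L1-HIT, MISS, VC-HIT, VC-HIT]

#0 0x1c→b7/s1 MISS; vc=[]
#1 0x1f→b7/s1 L1-HIT; vc=[]
#2 0x35→b13/s1 MISS; vc=[7]
#3 0x34→b13/s1 L1-HIT; vc=[7]
#4 0x36→b13/s1 L1-HIT; vc=[7]
#5 0x36→b13/s1 L1-HIT; vc=[7]
#6 0x35→b13/s1 L1-HIT; vc=[7]
#7 0x35→b13/s1 L1-HIT; vc=[7]
#8 0x24→b9/s1 MISS; vc=[7,13]
#9 0x1f→b7/s1 VC-HIT; vc=[9,13]
#10 0x27→b9/s1 VC-HIT; vc=[7,13]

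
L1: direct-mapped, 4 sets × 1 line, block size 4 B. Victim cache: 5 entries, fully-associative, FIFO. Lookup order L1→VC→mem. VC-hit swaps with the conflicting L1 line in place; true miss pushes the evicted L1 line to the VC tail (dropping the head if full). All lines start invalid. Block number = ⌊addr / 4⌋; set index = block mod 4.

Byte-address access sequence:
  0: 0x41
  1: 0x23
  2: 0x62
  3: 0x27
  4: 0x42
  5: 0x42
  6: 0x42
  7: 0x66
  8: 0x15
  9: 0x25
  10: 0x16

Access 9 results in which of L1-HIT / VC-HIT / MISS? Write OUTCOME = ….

OUTCOME = VC-HIT

0: 0x41 (blk 16, set 0) → MISS  vc=[]
1: 0x23 (blk 8, set 0) → MISS  vc=[16]
2: 0x62 (blk 24, set 0) → MISS  vc=[16, 8]
3: 0x27 (blk 9, set 1) → MISS  vc=[16, 8]
4: 0x42 (blk 16, set 0) → VC-HIT  vc=[24, 8]
5: 0x42 (blk 16, set 0) → L1-HIT  vc=[24, 8]
6: 0x42 (blk 16, set 0) → L1-HIT  vc=[24, 8]
7: 0x66 (blk 25, set 1) → MISS  vc=[24, 8, 9]
8: 0x15 (blk 5, set 1) → MISS  vc=[24, 8, 9, 25]
9: 0x25 (blk 9, set 1) → VC-HIT  vc=[24, 8, 5, 25]
10: 0x16 (blk 5, set 1) → VC-HIT  vc=[24, 8, 9, 25]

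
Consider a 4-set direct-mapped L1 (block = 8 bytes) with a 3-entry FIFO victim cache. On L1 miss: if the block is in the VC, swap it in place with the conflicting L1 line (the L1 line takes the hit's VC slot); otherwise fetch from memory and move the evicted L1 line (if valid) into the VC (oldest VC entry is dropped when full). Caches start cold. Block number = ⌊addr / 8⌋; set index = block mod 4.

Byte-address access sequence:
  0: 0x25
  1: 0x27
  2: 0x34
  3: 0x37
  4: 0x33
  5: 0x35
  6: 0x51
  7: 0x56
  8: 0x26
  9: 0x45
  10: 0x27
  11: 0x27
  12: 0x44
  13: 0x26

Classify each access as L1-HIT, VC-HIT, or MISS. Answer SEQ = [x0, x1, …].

#0 0x25→b4/s0 MISS; vc=[]
#1 0x27→b4/s0 L1-HIT; vc=[]
#2 0x34→b6/s2 MISS; vc=[]
#3 0x37→b6/s2 L1-HIT; vc=[]
#4 0x33→b6/s2 L1-HIT; vc=[]
#5 0x35→b6/s2 L1-HIT; vc=[]
#6 0x51→b10/s2 MISS; vc=[6]
#7 0x56→b10/s2 L1-HIT; vc=[6]
#8 0x26→b4/s0 L1-HIT; vc=[6]
#9 0x45→b8/s0 MISS; vc=[6,4]
#10 0x27→b4/s0 VC-HIT; vc=[6,8]
#11 0x27→b4/s0 L1-HIT; vc=[6,8]
#12 0x44→b8/s0 VC-HIT; vc=[6,4]
#13 0x26→b4/s0 VC-HIT; vc=[6,8]

SEQ = [MISS, L1-HIT, MISS, L1-HIT, L1-HIT, L1-HIT, MISS, L1-HIT, L1-HIT, MISS, VC-HIT, L1-HIT, VC-HIT, VC-HIT]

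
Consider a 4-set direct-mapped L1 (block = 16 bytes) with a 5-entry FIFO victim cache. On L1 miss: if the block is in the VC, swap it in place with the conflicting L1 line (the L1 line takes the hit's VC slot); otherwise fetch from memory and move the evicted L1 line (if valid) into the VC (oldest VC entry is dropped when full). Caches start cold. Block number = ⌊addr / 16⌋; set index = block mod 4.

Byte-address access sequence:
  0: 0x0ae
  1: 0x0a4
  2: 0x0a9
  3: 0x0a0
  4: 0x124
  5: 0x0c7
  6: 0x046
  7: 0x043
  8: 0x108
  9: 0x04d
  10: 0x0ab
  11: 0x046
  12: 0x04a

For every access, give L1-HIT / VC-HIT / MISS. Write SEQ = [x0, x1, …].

SEQ = [MISS, L1-HIT, L1-HIT, L1-HIT, MISS, MISS, MISS, L1-HIT, MISS, VC-HIT, VC-HIT, L1-HIT, L1-HIT]

  [0] addr=0xae blk=10 s=2: MISS | VC []
  [1] addr=0xa4 blk=10 s=2: L1-HIT | VC []
  [2] addr=0xa9 blk=10 s=2: L1-HIT | VC []
  [3] addr=0xa0 blk=10 s=2: L1-HIT | VC []
  [4] addr=0x124 blk=18 s=2: MISS | VC [10]
  [5] addr=0xc7 blk=12 s=0: MISS | VC [10]
  [6] addr=0x46 blk=4 s=0: MISS | VC [10, 12]
  [7] addr=0x43 blk=4 s=0: L1-HIT | VC [10, 12]
  [8] addr=0x108 blk=16 s=0: MISS | VC [10, 12, 4]
  [9] addr=0x4d blk=4 s=0: VC-HIT | VC [10, 12, 16]
  [10] addr=0xab blk=10 s=2: VC-HIT | VC [18, 12, 16]
  [11] addr=0x46 blk=4 s=0: L1-HIT | VC [18, 12, 16]
  [12] addr=0x4a blk=4 s=0: L1-HIT | VC [18, 12, 16]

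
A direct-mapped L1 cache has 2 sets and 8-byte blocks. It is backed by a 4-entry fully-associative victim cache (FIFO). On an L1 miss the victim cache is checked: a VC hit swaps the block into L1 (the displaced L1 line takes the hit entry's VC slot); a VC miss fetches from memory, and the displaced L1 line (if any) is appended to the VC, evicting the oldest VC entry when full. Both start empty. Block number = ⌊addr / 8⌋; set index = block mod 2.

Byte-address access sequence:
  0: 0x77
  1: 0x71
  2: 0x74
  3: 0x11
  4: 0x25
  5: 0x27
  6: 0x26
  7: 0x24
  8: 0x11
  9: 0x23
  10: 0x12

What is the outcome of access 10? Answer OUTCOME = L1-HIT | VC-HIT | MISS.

  [0] addr=0x77 blk=14 s=0: MISS | VC []
  [1] addr=0x71 blk=14 s=0: L1-HIT | VC []
  [2] addr=0x74 blk=14 s=0: L1-HIT | VC []
  [3] addr=0x11 blk=2 s=0: MISS | VC [14]
  [4] addr=0x25 blk=4 s=0: MISS | VC [14, 2]
  [5] addr=0x27 blk=4 s=0: L1-HIT | VC [14, 2]
  [6] addr=0x26 blk=4 s=0: L1-HIT | VC [14, 2]
  [7] addr=0x24 blk=4 s=0: L1-HIT | VC [14, 2]
  [8] addr=0x11 blk=2 s=0: VC-HIT | VC [14, 4]
  [9] addr=0x23 blk=4 s=0: VC-HIT | VC [14, 2]
  [10] addr=0x12 blk=2 s=0: VC-HIT | VC [14, 4]

OUTCOME = VC-HIT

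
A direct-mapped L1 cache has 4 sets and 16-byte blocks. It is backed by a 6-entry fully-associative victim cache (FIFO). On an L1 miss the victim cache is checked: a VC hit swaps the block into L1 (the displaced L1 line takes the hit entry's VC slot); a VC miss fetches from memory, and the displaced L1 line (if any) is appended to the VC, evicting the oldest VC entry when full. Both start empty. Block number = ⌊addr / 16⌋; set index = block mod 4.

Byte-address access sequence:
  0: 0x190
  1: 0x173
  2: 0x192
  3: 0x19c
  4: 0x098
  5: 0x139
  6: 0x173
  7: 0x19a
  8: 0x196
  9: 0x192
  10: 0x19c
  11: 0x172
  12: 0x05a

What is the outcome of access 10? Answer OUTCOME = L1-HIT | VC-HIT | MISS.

0: 0x190 (blk 25, set 1) → MISS  vc=[]
1: 0x173 (blk 23, set 3) → MISS  vc=[]
2: 0x192 (blk 25, set 1) → L1-HIT  vc=[]
3: 0x19c (blk 25, set 1) → L1-HIT  vc=[]
4: 0x98 (blk 9, set 1) → MISS  vc=[25]
5: 0x139 (blk 19, set 3) → MISS  vc=[25, 23]
6: 0x173 (blk 23, set 3) → VC-HIT  vc=[25, 19]
7: 0x19a (blk 25, set 1) → VC-HIT  vc=[9, 19]
8: 0x196 (blk 25, set 1) → L1-HIT  vc=[9, 19]
9: 0x192 (blk 25, set 1) → L1-HIT  vc=[9, 19]
10: 0x19c (blk 25, set 1) → L1-HIT  vc=[9, 19]
11: 0x172 (blk 23, set 3) → L1-HIT  vc=[9, 19]
12: 0x5a (blk 5, set 1) → MISS  vc=[9, 19, 25]

OUTCOME = L1-HIT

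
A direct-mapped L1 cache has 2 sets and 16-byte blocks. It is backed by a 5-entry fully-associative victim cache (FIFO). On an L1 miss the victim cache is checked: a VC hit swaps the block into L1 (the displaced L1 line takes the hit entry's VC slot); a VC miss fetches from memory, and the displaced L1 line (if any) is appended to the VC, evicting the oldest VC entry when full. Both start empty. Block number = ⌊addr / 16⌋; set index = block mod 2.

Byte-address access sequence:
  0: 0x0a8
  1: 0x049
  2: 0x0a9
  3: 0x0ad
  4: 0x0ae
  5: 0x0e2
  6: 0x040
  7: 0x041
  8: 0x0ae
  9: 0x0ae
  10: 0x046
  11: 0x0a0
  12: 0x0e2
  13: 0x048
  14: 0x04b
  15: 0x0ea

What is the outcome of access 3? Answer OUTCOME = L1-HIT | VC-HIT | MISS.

#0 0xa8→b10/s0 MISS; vc=[]
#1 0x49→b4/s0 MISS; vc=[10]
#2 0xa9→b10/s0 VC-HIT; vc=[4]
#3 0xad→b10/s0 L1-HIT; vc=[4]
#4 0xae→b10/s0 L1-HIT; vc=[4]
#5 0xe2→b14/s0 MISS; vc=[4,10]
#6 0x40→b4/s0 VC-HIT; vc=[14,10]
#7 0x41→b4/s0 L1-HIT; vc=[14,10]
#8 0xae→b10/s0 VC-HIT; vc=[14,4]
#9 0xae→b10/s0 L1-HIT; vc=[14,4]
#10 0x46→b4/s0 VC-HIT; vc=[14,10]
#11 0xa0→b10/s0 VC-HIT; vc=[14,4]
#12 0xe2→b14/s0 VC-HIT; vc=[10,4]
#13 0x48→b4/s0 VC-HIT; vc=[10,14]
#14 0x4b→b4/s0 L1-HIT; vc=[10,14]
#15 0xea→b14/s0 VC-HIT; vc=[10,4]

OUTCOME = L1-HIT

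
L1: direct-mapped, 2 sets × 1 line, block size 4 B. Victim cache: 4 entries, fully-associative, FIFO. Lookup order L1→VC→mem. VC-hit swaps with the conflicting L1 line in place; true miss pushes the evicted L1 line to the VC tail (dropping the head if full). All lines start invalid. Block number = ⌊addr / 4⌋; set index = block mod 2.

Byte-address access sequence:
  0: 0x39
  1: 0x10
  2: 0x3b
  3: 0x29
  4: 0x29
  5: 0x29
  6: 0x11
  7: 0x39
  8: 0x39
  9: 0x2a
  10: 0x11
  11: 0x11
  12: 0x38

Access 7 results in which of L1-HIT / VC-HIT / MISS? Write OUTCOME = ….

OUTCOME = VC-HIT

#0 0x39→b14/s0 MISS; vc=[]
#1 0x10→b4/s0 MISS; vc=[14]
#2 0x3b→b14/s0 VC-HIT; vc=[4]
#3 0x29→b10/s0 MISS; vc=[4,14]
#4 0x29→b10/s0 L1-HIT; vc=[4,14]
#5 0x29→b10/s0 L1-HIT; vc=[4,14]
#6 0x11→b4/s0 VC-HIT; vc=[10,14]
#7 0x39→b14/s0 VC-HIT; vc=[10,4]
#8 0x39→b14/s0 L1-HIT; vc=[10,4]
#9 0x2a→b10/s0 VC-HIT; vc=[14,4]
#10 0x11→b4/s0 VC-HIT; vc=[14,10]
#11 0x11→b4/s0 L1-HIT; vc=[14,10]
#12 0x38→b14/s0 VC-HIT; vc=[4,10]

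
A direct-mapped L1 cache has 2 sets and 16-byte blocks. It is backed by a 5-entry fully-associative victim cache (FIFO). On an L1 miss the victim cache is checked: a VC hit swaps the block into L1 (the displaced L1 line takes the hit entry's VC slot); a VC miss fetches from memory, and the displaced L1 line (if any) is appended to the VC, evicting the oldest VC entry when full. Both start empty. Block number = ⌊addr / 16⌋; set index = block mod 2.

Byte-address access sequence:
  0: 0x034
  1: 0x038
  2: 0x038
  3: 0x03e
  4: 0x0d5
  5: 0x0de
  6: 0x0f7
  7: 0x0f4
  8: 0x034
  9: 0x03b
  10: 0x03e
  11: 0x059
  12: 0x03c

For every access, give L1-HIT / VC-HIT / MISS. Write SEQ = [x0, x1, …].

  [0] addr=0x34 blk=3 s=1: MISS | VC []
  [1] addr=0x38 blk=3 s=1: L1-HIT | VC []
  [2] addr=0x38 blk=3 s=1: L1-HIT | VC []
  [3] addr=0x3e blk=3 s=1: L1-HIT | VC []
  [4] addr=0xd5 blk=13 s=1: MISS | VC [3]
  [5] addr=0xde blk=13 s=1: L1-HIT | VC [3]
  [6] addr=0xf7 blk=15 s=1: MISS | VC [3, 13]
  [7] addr=0xf4 blk=15 s=1: L1-HIT | VC [3, 13]
  [8] addr=0x34 blk=3 s=1: VC-HIT | VC [15, 13]
  [9] addr=0x3b blk=3 s=1: L1-HIT | VC [15, 13]
  [10] addr=0x3e blk=3 s=1: L1-HIT | VC [15, 13]
  [11] addr=0x59 blk=5 s=1: MISS | VC [15, 13, 3]
  [12] addr=0x3c blk=3 s=1: VC-HIT | VC [15, 13, 5]

SEQ = [MISS, L1-HIT, L1-HIT, L1-HIT, MISS, L1-HIT, MISS, L1-HIT, VC-HIT, L1-HIT, L1-HIT, MISS, VC-HIT]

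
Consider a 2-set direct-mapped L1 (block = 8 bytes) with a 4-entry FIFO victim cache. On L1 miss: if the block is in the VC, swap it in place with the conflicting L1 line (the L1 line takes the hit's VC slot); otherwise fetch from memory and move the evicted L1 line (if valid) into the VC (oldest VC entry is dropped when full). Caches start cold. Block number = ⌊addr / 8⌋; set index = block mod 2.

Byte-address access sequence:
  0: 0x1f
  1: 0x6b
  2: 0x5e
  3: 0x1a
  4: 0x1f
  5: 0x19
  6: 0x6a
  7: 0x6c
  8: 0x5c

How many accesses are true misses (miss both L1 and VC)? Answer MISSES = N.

MISSES = 3

  [0] addr=0x1f blk=3 s=1: MISS | VC []
  [1] addr=0x6b blk=13 s=1: MISS | VC [3]
  [2] addr=0x5e blk=11 s=1: MISS | VC [3, 13]
  [3] addr=0x1a blk=3 s=1: VC-HIT | VC [11, 13]
  [4] addr=0x1f blk=3 s=1: L1-HIT | VC [11, 13]
  [5] addr=0x19 blk=3 s=1: L1-HIT | VC [11, 13]
  [6] addr=0x6a blk=13 s=1: VC-HIT | VC [11, 3]
  [7] addr=0x6c blk=13 s=1: L1-HIT | VC [11, 3]
  [8] addr=0x5c blk=11 s=1: VC-HIT | VC [13, 3]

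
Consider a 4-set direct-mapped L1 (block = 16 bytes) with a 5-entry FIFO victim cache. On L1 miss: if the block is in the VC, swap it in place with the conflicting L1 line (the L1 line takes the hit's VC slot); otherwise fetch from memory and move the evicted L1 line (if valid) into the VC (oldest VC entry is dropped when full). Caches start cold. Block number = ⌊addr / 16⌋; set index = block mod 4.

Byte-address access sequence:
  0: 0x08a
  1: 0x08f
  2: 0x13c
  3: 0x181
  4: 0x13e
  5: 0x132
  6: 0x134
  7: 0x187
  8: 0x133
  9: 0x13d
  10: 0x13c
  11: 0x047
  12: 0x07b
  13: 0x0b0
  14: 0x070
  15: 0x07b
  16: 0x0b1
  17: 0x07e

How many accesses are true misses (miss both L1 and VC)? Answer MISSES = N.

  [0] addr=0x8a blk=8 s=0: MISS | VC []
  [1] addr=0x8f blk=8 s=0: L1-HIT | VC []
  [2] addr=0x13c blk=19 s=3: MISS | VC []
  [3] addr=0x181 blk=24 s=0: MISS | VC [8]
  [4] addr=0x13e blk=19 s=3: L1-HIT | VC [8]
  [5] addr=0x132 blk=19 s=3: L1-HIT | VC [8]
  [6] addr=0x134 blk=19 s=3: L1-HIT | VC [8]
  [7] addr=0x187 blk=24 s=0: L1-HIT | VC [8]
  [8] addr=0x133 blk=19 s=3: L1-HIT | VC [8]
  [9] addr=0x13d blk=19 s=3: L1-HIT | VC [8]
  [10] addr=0x13c blk=19 s=3: L1-HIT | VC [8]
  [11] addr=0x47 blk=4 s=0: MISS | VC [8, 24]
  [12] addr=0x7b blk=7 s=3: MISS | VC [8, 24, 19]
  [13] addr=0xb0 blk=11 s=3: MISS | VC [8, 24, 19, 7]
  [14] addr=0x70 blk=7 s=3: VC-HIT | VC [8, 24, 19, 11]
  [15] addr=0x7b blk=7 s=3: L1-HIT | VC [8, 24, 19, 11]
  [16] addr=0xb1 blk=11 s=3: VC-HIT | VC [8, 24, 19, 7]
  [17] addr=0x7e blk=7 s=3: VC-HIT | VC [8, 24, 19, 11]

MISSES = 6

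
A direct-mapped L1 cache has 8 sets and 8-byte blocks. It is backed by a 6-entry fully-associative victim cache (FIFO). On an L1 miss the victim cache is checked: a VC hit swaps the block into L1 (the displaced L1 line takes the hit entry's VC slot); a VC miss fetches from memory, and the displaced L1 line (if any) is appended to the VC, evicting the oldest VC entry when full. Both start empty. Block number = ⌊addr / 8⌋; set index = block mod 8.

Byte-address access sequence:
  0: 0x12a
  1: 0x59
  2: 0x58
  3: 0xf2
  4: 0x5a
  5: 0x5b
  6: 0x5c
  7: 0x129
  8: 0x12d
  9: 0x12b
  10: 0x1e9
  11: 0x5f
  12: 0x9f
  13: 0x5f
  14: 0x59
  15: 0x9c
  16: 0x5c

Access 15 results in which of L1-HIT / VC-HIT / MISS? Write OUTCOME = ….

OUTCOME = VC-HIT

0: 0x12a (blk 37, set 5) → MISS  vc=[]
1: 0x59 (blk 11, set 3) → MISS  vc=[]
2: 0x58 (blk 11, set 3) → L1-HIT  vc=[]
3: 0xf2 (blk 30, set 6) → MISS  vc=[]
4: 0x5a (blk 11, set 3) → L1-HIT  vc=[]
5: 0x5b (blk 11, set 3) → L1-HIT  vc=[]
6: 0x5c (blk 11, set 3) → L1-HIT  vc=[]
7: 0x129 (blk 37, set 5) → L1-HIT  vc=[]
8: 0x12d (blk 37, set 5) → L1-HIT  vc=[]
9: 0x12b (blk 37, set 5) → L1-HIT  vc=[]
10: 0x1e9 (blk 61, set 5) → MISS  vc=[37]
11: 0x5f (blk 11, set 3) → L1-HIT  vc=[37]
12: 0x9f (blk 19, set 3) → MISS  vc=[37, 11]
13: 0x5f (blk 11, set 3) → VC-HIT  vc=[37, 19]
14: 0x59 (blk 11, set 3) → L1-HIT  vc=[37, 19]
15: 0x9c (blk 19, set 3) → VC-HIT  vc=[37, 11]
16: 0x5c (blk 11, set 3) → VC-HIT  vc=[37, 19]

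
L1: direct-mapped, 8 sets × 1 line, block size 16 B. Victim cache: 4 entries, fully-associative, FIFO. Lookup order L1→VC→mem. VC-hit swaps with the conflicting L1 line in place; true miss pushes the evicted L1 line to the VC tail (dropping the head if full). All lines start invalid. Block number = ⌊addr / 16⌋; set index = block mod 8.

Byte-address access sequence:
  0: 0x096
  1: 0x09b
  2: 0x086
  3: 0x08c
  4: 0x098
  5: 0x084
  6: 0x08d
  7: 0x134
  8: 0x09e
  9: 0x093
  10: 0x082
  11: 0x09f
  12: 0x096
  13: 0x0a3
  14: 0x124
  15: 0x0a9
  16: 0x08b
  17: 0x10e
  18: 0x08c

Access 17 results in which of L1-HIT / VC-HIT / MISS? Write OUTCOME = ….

0: 0x96 (blk 9, set 1) → MISS  vc=[]
1: 0x9b (blk 9, set 1) → L1-HIT  vc=[]
2: 0x86 (blk 8, set 0) → MISS  vc=[]
3: 0x8c (blk 8, set 0) → L1-HIT  vc=[]
4: 0x98 (blk 9, set 1) → L1-HIT  vc=[]
5: 0x84 (blk 8, set 0) → L1-HIT  vc=[]
6: 0x8d (blk 8, set 0) → L1-HIT  vc=[]
7: 0x134 (blk 19, set 3) → MISS  vc=[]
8: 0x9e (blk 9, set 1) → L1-HIT  vc=[]
9: 0x93 (blk 9, set 1) → L1-HIT  vc=[]
10: 0x82 (blk 8, set 0) → L1-HIT  vc=[]
11: 0x9f (blk 9, set 1) → L1-HIT  vc=[]
12: 0x96 (blk 9, set 1) → L1-HIT  vc=[]
13: 0xa3 (blk 10, set 2) → MISS  vc=[]
14: 0x124 (blk 18, set 2) → MISS  vc=[10]
15: 0xa9 (blk 10, set 2) → VC-HIT  vc=[18]
16: 0x8b (blk 8, set 0) → L1-HIT  vc=[18]
17: 0x10e (blk 16, set 0) → MISS  vc=[18, 8]
18: 0x8c (blk 8, set 0) → VC-HIT  vc=[18, 16]

OUTCOME = MISS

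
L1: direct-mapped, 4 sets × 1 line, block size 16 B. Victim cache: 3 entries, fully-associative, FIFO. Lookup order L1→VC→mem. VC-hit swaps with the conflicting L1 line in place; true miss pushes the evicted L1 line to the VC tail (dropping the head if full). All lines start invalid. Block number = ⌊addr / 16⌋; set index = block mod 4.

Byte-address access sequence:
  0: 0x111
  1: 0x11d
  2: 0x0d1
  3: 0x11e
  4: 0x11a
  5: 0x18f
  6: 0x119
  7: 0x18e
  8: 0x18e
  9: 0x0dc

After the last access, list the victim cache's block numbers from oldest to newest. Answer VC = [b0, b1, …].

0: 0x111 (blk 17, set 1) → MISS  vc=[]
1: 0x11d (blk 17, set 1) → L1-HIT  vc=[]
2: 0xd1 (blk 13, set 1) → MISS  vc=[17]
3: 0x11e (blk 17, set 1) → VC-HIT  vc=[13]
4: 0x11a (blk 17, set 1) → L1-HIT  vc=[13]
5: 0x18f (blk 24, set 0) → MISS  vc=[13]
6: 0x119 (blk 17, set 1) → L1-HIT  vc=[13]
7: 0x18e (blk 24, set 0) → L1-HIT  vc=[13]
8: 0x18e (blk 24, set 0) → L1-HIT  vc=[13]
9: 0xdc (blk 13, set 1) → VC-HIT  vc=[17]

VC = [17]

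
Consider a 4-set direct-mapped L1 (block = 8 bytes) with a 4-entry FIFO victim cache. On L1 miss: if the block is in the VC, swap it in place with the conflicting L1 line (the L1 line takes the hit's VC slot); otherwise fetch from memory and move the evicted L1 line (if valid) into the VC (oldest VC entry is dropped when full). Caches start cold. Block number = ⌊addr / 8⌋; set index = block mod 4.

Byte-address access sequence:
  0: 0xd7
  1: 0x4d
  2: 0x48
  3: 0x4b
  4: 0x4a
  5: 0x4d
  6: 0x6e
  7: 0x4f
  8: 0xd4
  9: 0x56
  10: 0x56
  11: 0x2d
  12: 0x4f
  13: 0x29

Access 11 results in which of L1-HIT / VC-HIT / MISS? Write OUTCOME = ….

OUTCOME = MISS

  [0] addr=0xd7 blk=26 s=2: MISS | VC []
  [1] addr=0x4d blk=9 s=1: MISS | VC []
  [2] addr=0x48 blk=9 s=1: L1-HIT | VC []
  [3] addr=0x4b blk=9 s=1: L1-HIT | VC []
  [4] addr=0x4a blk=9 s=1: L1-HIT | VC []
  [5] addr=0x4d blk=9 s=1: L1-HIT | VC []
  [6] addr=0x6e blk=13 s=1: MISS | VC [9]
  [7] addr=0x4f blk=9 s=1: VC-HIT | VC [13]
  [8] addr=0xd4 blk=26 s=2: L1-HIT | VC [13]
  [9] addr=0x56 blk=10 s=2: MISS | VC [13, 26]
  [10] addr=0x56 blk=10 s=2: L1-HIT | VC [13, 26]
  [11] addr=0x2d blk=5 s=1: MISS | VC [13, 26, 9]
  [12] addr=0x4f blk=9 s=1: VC-HIT | VC [13, 26, 5]
  [13] addr=0x29 blk=5 s=1: VC-HIT | VC [13, 26, 9]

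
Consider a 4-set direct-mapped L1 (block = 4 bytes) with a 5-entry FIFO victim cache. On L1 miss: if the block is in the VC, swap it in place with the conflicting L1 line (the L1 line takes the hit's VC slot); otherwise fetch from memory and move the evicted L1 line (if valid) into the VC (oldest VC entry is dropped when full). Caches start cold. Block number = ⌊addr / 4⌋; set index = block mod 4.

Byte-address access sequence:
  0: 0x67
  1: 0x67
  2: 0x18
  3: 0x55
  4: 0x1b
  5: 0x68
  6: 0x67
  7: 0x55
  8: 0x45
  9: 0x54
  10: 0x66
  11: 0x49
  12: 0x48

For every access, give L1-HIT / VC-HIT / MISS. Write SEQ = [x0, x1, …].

SEQ = [MISS, L1-HIT, MISS, MISS, L1-HIT, MISS, VC-HIT, VC-HIT, MISS, VC-HIT, VC-HIT, MISS, L1-HIT]

0: 0x67 (blk 25, set 1) → MISS  vc=[]
1: 0x67 (blk 25, set 1) → L1-HIT  vc=[]
2: 0x18 (blk 6, set 2) → MISS  vc=[]
3: 0x55 (blk 21, set 1) → MISS  vc=[25]
4: 0x1b (blk 6, set 2) → L1-HIT  vc=[25]
5: 0x68 (blk 26, set 2) → MISS  vc=[25, 6]
6: 0x67 (blk 25, set 1) → VC-HIT  vc=[21, 6]
7: 0x55 (blk 21, set 1) → VC-HIT  vc=[25, 6]
8: 0x45 (blk 17, set 1) → MISS  vc=[25, 6, 21]
9: 0x54 (blk 21, set 1) → VC-HIT  vc=[25, 6, 17]
10: 0x66 (blk 25, set 1) → VC-HIT  vc=[21, 6, 17]
11: 0x49 (blk 18, set 2) → MISS  vc=[21, 6, 17, 26]
12: 0x48 (blk 18, set 2) → L1-HIT  vc=[21, 6, 17, 26]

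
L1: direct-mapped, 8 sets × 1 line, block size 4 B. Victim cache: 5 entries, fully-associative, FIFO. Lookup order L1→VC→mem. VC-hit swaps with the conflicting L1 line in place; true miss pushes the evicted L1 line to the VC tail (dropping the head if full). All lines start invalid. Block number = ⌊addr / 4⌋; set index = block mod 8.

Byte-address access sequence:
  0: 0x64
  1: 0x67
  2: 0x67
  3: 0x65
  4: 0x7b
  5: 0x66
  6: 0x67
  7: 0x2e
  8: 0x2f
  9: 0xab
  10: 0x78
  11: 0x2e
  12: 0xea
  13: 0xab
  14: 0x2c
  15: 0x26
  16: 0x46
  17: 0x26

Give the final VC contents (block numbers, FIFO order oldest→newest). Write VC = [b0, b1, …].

  [0] addr=0x64 blk=25 s=1: MISS | VC []
  [1] addr=0x67 blk=25 s=1: L1-HIT | VC []
  [2] addr=0x67 blk=25 s=1: L1-HIT | VC []
  [3] addr=0x65 blk=25 s=1: L1-HIT | VC []
  [4] addr=0x7b blk=30 s=6: MISS | VC []
  [5] addr=0x66 blk=25 s=1: L1-HIT | VC []
  [6] addr=0x67 blk=25 s=1: L1-HIT | VC []
  [7] addr=0x2e blk=11 s=3: MISS | VC []
  [8] addr=0x2f blk=11 s=3: L1-HIT | VC []
  [9] addr=0xab blk=42 s=2: MISS | VC []
  [10] addr=0x78 blk=30 s=6: L1-HIT | VC []
  [11] addr=0x2e blk=11 s=3: L1-HIT | VC []
  [12] addr=0xea blk=58 s=2: MISS | VC [42]
  [13] addr=0xab blk=42 s=2: VC-HIT | VC [58]
  [14] addr=0x2c blk=11 s=3: L1-HIT | VC [58]
  [15] addr=0x26 blk=9 s=1: MISS | VC [58, 25]
  [16] addr=0x46 blk=17 s=1: MISS | VC [58, 25, 9]
  [17] addr=0x26 blk=9 s=1: VC-HIT | VC [58, 25, 17]

VC = [58, 25, 17]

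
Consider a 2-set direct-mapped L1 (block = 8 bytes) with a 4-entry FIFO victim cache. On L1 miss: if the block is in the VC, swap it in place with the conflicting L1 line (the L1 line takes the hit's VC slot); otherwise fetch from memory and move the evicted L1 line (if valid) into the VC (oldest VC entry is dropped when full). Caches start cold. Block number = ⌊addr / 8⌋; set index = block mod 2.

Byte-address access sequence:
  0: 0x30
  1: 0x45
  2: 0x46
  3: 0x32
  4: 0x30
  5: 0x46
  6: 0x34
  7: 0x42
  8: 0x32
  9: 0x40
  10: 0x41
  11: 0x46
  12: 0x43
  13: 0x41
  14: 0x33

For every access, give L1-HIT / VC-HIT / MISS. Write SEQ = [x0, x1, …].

#0 0x30→b6/s0 MISS; vc=[]
#1 0x45→b8/s0 MISS; vc=[6]
#2 0x46→b8/s0 L1-HIT; vc=[6]
#3 0x32→b6/s0 VC-HIT; vc=[8]
#4 0x30→b6/s0 L1-HIT; vc=[8]
#5 0x46→b8/s0 VC-HIT; vc=[6]
#6 0x34→b6/s0 VC-HIT; vc=[8]
#7 0x42→b8/s0 VC-HIT; vc=[6]
#8 0x32→b6/s0 VC-HIT; vc=[8]
#9 0x40→b8/s0 VC-HIT; vc=[6]
#10 0x41→b8/s0 L1-HIT; vc=[6]
#11 0x46→b8/s0 L1-HIT; vc=[6]
#12 0x43→b8/s0 L1-HIT; vc=[6]
#13 0x41→b8/s0 L1-HIT; vc=[6]
#14 0x33→b6/s0 VC-HIT; vc=[8]

SEQ = [MISS, MISS, L1-HIT, VC-HIT, L1-HIT, VC-HIT, VC-HIT, VC-HIT, VC-HIT, VC-HIT, L1-HIT, L1-HIT, L1-HIT, L1-HIT, VC-HIT]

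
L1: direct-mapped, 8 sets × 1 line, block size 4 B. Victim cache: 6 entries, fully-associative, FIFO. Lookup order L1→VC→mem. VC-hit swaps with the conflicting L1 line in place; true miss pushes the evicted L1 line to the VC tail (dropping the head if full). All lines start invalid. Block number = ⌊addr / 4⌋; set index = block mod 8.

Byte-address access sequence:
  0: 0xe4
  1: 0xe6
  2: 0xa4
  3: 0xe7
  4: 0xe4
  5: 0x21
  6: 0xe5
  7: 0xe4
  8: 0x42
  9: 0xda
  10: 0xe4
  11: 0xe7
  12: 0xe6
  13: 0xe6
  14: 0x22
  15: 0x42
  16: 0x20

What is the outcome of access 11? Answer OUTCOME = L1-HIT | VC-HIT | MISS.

OUTCOME = L1-HIT

0: 0xe4 (blk 57, set 1) → MISS  vc=[]
1: 0xe6 (blk 57, set 1) → L1-HIT  vc=[]
2: 0xa4 (blk 41, set 1) → MISS  vc=[57]
3: 0xe7 (blk 57, set 1) → VC-HIT  vc=[41]
4: 0xe4 (blk 57, set 1) → L1-HIT  vc=[41]
5: 0x21 (blk 8, set 0) → MISS  vc=[41]
6: 0xe5 (blk 57, set 1) → L1-HIT  vc=[41]
7: 0xe4 (blk 57, set 1) → L1-HIT  vc=[41]
8: 0x42 (blk 16, set 0) → MISS  vc=[41, 8]
9: 0xda (blk 54, set 6) → MISS  vc=[41, 8]
10: 0xe4 (blk 57, set 1) → L1-HIT  vc=[41, 8]
11: 0xe7 (blk 57, set 1) → L1-HIT  vc=[41, 8]
12: 0xe6 (blk 57, set 1) → L1-HIT  vc=[41, 8]
13: 0xe6 (blk 57, set 1) → L1-HIT  vc=[41, 8]
14: 0x22 (blk 8, set 0) → VC-HIT  vc=[41, 16]
15: 0x42 (blk 16, set 0) → VC-HIT  vc=[41, 8]
16: 0x20 (blk 8, set 0) → VC-HIT  vc=[41, 16]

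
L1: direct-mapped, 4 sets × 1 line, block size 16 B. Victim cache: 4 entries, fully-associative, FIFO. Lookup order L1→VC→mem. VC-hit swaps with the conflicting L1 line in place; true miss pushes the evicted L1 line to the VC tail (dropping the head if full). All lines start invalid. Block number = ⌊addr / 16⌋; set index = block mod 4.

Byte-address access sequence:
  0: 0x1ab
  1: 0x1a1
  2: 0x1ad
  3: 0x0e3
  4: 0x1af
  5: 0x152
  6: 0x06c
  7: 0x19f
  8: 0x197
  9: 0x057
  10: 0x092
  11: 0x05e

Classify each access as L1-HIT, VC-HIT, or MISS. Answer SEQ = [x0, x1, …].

0: 0x1ab (blk 26, set 2) → MISS  vc=[]
1: 0x1a1 (blk 26, set 2) → L1-HIT  vc=[]
2: 0x1ad (blk 26, set 2) → L1-HIT  vc=[]
3: 0xe3 (blk 14, set 2) → MISS  vc=[26]
4: 0x1af (blk 26, set 2) → VC-HIT  vc=[14]
5: 0x152 (blk 21, set 1) → MISS  vc=[14]
6: 0x6c (blk 6, set 2) → MISS  vc=[14, 26]
7: 0x19f (blk 25, set 1) → MISS  vc=[14, 26, 21]
8: 0x197 (blk 25, set 1) → L1-HIT  vc=[14, 26, 21]
9: 0x57 (blk 5, set 1) → MISS  vc=[14, 26, 21, 25]
10: 0x92 (blk 9, set 1) → MISS  vc=[26, 21, 25, 5]
11: 0x5e (blk 5, set 1) → VC-HIT  vc=[26, 21, 25, 9]

SEQ = [MISS, L1-HIT, L1-HIT, MISS, VC-HIT, MISS, MISS, MISS, L1-HIT, MISS, MISS, VC-HIT]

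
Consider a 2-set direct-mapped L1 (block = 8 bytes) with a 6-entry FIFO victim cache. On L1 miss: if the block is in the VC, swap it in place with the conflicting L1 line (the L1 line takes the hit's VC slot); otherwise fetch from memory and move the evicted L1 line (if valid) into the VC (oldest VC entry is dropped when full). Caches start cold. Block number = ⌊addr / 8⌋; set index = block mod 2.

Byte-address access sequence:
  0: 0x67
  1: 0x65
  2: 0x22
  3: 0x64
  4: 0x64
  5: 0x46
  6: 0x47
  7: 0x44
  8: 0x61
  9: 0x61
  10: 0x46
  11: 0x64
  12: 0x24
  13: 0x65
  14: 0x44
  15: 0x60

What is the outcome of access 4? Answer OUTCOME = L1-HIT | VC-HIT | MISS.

OUTCOME = L1-HIT

0: 0x67 (blk 12, set 0) → MISS  vc=[]
1: 0x65 (blk 12, set 0) → L1-HIT  vc=[]
2: 0x22 (blk 4, set 0) → MISS  vc=[12]
3: 0x64 (blk 12, set 0) → VC-HIT  vc=[4]
4: 0x64 (blk 12, set 0) → L1-HIT  vc=[4]
5: 0x46 (blk 8, set 0) → MISS  vc=[4, 12]
6: 0x47 (blk 8, set 0) → L1-HIT  vc=[4, 12]
7: 0x44 (blk 8, set 0) → L1-HIT  vc=[4, 12]
8: 0x61 (blk 12, set 0) → VC-HIT  vc=[4, 8]
9: 0x61 (blk 12, set 0) → L1-HIT  vc=[4, 8]
10: 0x46 (blk 8, set 0) → VC-HIT  vc=[4, 12]
11: 0x64 (blk 12, set 0) → VC-HIT  vc=[4, 8]
12: 0x24 (blk 4, set 0) → VC-HIT  vc=[12, 8]
13: 0x65 (blk 12, set 0) → VC-HIT  vc=[4, 8]
14: 0x44 (blk 8, set 0) → VC-HIT  vc=[4, 12]
15: 0x60 (blk 12, set 0) → VC-HIT  vc=[4, 8]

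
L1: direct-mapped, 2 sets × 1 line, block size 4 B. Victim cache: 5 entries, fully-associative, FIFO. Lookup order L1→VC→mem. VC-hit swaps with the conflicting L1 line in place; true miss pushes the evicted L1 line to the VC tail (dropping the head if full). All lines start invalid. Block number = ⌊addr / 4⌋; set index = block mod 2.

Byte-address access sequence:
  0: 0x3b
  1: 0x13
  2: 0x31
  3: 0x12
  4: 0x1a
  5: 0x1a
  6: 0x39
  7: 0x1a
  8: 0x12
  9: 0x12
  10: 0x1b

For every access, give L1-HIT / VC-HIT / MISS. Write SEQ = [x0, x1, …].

0: 0x3b (blk 14, set 0) → MISS  vc=[]
1: 0x13 (blk 4, set 0) → MISS  vc=[14]
2: 0x31 (blk 12, set 0) → MISS  vc=[14, 4]
3: 0x12 (blk 4, set 0) → VC-HIT  vc=[14, 12]
4: 0x1a (blk 6, set 0) → MISS  vc=[14, 12, 4]
5: 0x1a (blk 6, set 0) → L1-HIT  vc=[14, 12, 4]
6: 0x39 (blk 14, set 0) → VC-HIT  vc=[6, 12, 4]
7: 0x1a (blk 6, set 0) → VC-HIT  vc=[14, 12, 4]
8: 0x12 (blk 4, set 0) → VC-HIT  vc=[14, 12, 6]
9: 0x12 (blk 4, set 0) → L1-HIT  vc=[14, 12, 6]
10: 0x1b (blk 6, set 0) → VC-HIT  vc=[14, 12, 4]

SEQ = [MISS, MISS, MISS, VC-HIT, MISS, L1-HIT, VC-HIT, VC-HIT, VC-HIT, L1-HIT, VC-HIT]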